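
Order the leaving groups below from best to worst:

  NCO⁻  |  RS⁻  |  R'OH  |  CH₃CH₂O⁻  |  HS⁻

R'OH > NCO⁻ > HS⁻ > RS⁻ > CH₃CH₂O⁻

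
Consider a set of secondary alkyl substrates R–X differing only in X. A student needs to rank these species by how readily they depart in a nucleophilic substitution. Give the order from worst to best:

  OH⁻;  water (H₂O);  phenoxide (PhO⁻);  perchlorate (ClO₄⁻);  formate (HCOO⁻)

perchlorate (ClO₄⁻): pKₐ(HClO₄) ≈ -10
water (H₂O): pKₐ(H₃O⁺) ≈ -1.7
formate (HCOO⁻): pKₐ(HCOOH) ≈ 3.8
phenoxide (PhO⁻): pKₐ(C₆H₅OH (phenol)) ≈ 10
OH⁻: pKₐ(H₂O) ≈ 15.7
The question asks for worst first, so the sequence is read in increasing leaving-group ability.

OH⁻ < phenoxide (PhO⁻) < formate (HCOO⁻) < water (H₂O) < perchlorate (ClO₄⁻)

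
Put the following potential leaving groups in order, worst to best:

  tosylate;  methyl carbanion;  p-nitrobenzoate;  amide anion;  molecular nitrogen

methyl carbanion < amide anion < p-nitrobenzoate < tosylate < molecular nitrogen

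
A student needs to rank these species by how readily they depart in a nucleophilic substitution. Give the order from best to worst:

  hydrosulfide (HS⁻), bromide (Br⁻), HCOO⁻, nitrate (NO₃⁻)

bromide (Br⁻) > nitrate (NO₃⁻) > HCOO⁻ > hydrosulfide (HS⁻)

A good leaving group is a weak base: the lower the pKₐ of its conjugate acid, the more readily it departs.
bromide (Br⁻): pKₐ(HBr) ≈ -9 — weak base; good leaving group
nitrate (NO₃⁻): pKₐ(HNO₃) ≈ -1.3
HCOO⁻: pKₐ(HCOOH) ≈ 3.8
hydrosulfide (HS⁻): pKₐ(H₂S) ≈ 7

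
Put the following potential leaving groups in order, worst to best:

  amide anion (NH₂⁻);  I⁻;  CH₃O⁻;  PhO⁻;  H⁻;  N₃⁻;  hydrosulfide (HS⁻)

amide anion (NH₂⁻) < H⁻ < CH₃O⁻ < PhO⁻ < hydrosulfide (HS⁻) < N₃⁻ < I⁻

Rank by basicity of the departing species: weakest base leaves most easily.
I⁻: pKₐ(HI) ≈ -10
N₃⁻: pKₐ(HN₃) ≈ 4.7
hydrosulfide (HS⁻): pKₐ(H₂S) ≈ 7
PhO⁻: pKₐ(C₆H₅OH (phenol)) ≈ 10
CH₃O⁻: pKₐ(CH₃OH) ≈ 15.5
H⁻: pKₐ(H₂) ≈ 36
amide anion (NH₂⁻): pKₐ(NH₃) ≈ 38
Listed from poorest to best leaving group as asked.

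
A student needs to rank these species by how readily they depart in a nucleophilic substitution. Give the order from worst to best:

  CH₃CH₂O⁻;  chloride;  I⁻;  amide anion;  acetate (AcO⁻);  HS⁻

amide anion < CH₃CH₂O⁻ < HS⁻ < acetate (AcO⁻) < chloride < I⁻

Rank by basicity of the departing species: weakest base leaves most easily.
I⁻: pKₐ(HI) ≈ -10
chloride: pKₐ(HCl) ≈ -7 — moderately weak base
acetate (AcO⁻): pKₐ(CH₃COOH) ≈ 4.8 — resonance-stabilised but still a weak base
HS⁻: pKₐ(H₂S) ≈ 7 — larger and more polarisable than the oxygen analogue
CH₃CH₂O⁻: pKₐ(CH₃CH₂OH) ≈ 16
amide anion: pKₐ(NH₃) ≈ 38 — extremely strong base; never a leaving group
Reversing gives the worst-to-best order requested.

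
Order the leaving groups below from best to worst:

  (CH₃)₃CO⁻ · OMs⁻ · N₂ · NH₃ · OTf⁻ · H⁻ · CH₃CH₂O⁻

Leaving-group ability tracks the stability of the departed species; conjugate-acid pKₐ is the usual yardstick (lower pKₐ → better LG).
N₂: no meaningful conjugate acid; N₂ departs as an exceptionally stable neutral molecule
OTf⁻: pKₐ(CF₃SO₃H (triflic acid)) ≈ -14
OMs⁻: pKₐ(CH₃SO₃H (MsOH)) ≈ -1.9
NH₃: pKₐ(NH₄⁺) ≈ 9.2
CH₃CH₂O⁻: pKₐ(CH₃CH₂OH) ≈ 16
(CH₃)₃CO⁻: pKₐ(t-BuOH) ≈ 18
H⁻: pKₐ(H₂) ≈ 36

N₂ > OTf⁻ > OMs⁻ > NH₃ > CH₃CH₂O⁻ > (CH₃)₃CO⁻ > H⁻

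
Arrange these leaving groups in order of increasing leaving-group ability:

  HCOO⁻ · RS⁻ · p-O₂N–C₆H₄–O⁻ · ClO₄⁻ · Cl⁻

A good leaving group is a weak base: the lower the pKₐ of its conjugate acid, the more readily it departs.
ClO₄⁻: pKₐ(HClO₄) ≈ -10
Cl⁻: pKₐ(HCl) ≈ -7 — moderately weak base
HCOO⁻: pKₐ(HCOOH) ≈ 3.8 — resonance-stabilised carboxylate
p-O₂N–C₆H₄–O⁻: pKₐ(p-nitrophenol) ≈ 7.2
RS⁻: pKₐ(RSH (a thiol)) ≈ 10.5 — moderately basic; rarely leaves without activation
The question asks for worst first, so the sequence is read in increasing leaving-group ability.

RS⁻ < p-O₂N–C₆H₄–O⁻ < HCOO⁻ < Cl⁻ < ClO₄⁻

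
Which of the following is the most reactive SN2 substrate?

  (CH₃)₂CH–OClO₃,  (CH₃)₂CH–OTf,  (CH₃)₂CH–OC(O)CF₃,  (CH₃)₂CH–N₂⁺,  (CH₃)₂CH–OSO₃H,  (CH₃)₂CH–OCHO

(CH₃)₂CH–N₂⁺

Same R in every case — rank the leaving groups.
Leaving-group ability tracks the stability of the departed species; conjugate-acid pKₐ is the usual yardstick (lower pKₐ → better LG).
(CH₃)₂CH–N₂⁺ loses N₂: no meaningful conjugate acid; N₂ departs as an exceptionally stable neutral molecule
(CH₃)₂CH–OTf loses OTf⁻: pKₐ(CF₃SO₃H (triflic acid)) ≈ -14
(CH₃)₂CH–OClO₃ loses ClO₄⁻: pKₐ(HClO₄) ≈ -10
(CH₃)₂CH–OSO₃H loses HSO₄⁻: pKₐ(H₂SO₄) ≈ -3
(CH₃)₂CH–OC(O)CF₃ loses CF₃COO⁻: pKₐ(CF₃COOH) ≈ 0.2
(CH₃)₂CH–OCHO loses HCOO⁻: pKₐ(HCOOH) ≈ 3.8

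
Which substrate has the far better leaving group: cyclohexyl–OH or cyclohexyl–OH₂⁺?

cyclohexyl–OH₂⁺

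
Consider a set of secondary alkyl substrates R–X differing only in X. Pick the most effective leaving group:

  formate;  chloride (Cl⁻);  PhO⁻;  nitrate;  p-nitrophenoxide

chloride (Cl⁻)

Rank by basicity of the departing species: weakest base leaves most easily.
chloride (Cl⁻): pKₐ(HCl) ≈ -7
nitrate: pKₐ(HNO₃) ≈ -1.3
formate: pKₐ(HCOOH) ≈ 3.8
p-nitrophenoxide: pKₐ(p-nitrophenol) ≈ 7.2
PhO⁻: pKₐ(C₆H₅OH (phenol)) ≈ 10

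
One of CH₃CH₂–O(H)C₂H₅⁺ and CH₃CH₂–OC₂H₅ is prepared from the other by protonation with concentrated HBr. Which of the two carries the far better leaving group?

CH₃CH₂–O(H)C₂H₅⁺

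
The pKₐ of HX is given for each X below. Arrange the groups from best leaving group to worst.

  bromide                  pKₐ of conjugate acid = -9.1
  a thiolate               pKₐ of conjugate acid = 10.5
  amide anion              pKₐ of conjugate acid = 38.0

bromide > a thiolate > amide anion

Lower conjugate-acid pKₐ ⇒ weaker base ⇒ better leaving group.
Sorting by the given values: bromide (-9.1), a thiolate (10.5), amide anion (38.0).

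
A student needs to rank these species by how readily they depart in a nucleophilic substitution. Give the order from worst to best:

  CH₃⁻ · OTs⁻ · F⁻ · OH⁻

Leaving-group ability tracks the stability of the departed species; conjugate-acid pKₐ is the usual yardstick (lower pKₐ → better LG).
OTs⁻: pKₐ(p-CH₃C₆H₄SO₃H (TsOH)) ≈ -2.8
F⁻: pKₐ(HF) ≈ 3.2 — small and strongly basic; the poor halide leaving group
OH⁻: pKₐ(H₂O) ≈ 15.7
CH₃⁻: pKₐ(CH₄) ≈ 48
Listed from poorest to best leaving group as asked.

CH₃⁻ < OH⁻ < F⁻ < OTs⁻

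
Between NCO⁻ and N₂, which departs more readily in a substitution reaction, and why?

N₂ is the better leaving group.
N₂ is the ultimate leaving group — it departs as an exceptionally stable neutral molecule, whereas NCO⁻ (pKₐ(HOCN) ≈ 3.5) is far more basic.

N₂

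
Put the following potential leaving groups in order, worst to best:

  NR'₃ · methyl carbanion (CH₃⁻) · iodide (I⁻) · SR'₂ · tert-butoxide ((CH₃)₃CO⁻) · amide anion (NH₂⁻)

iodide (I⁻): pKₐ(HI) ≈ -10
SR'₂: pKₐ(R'₂SH⁺) ≈ -7
NR'₃: pKₐ(R'₃NH⁺) ≈ 10.7
tert-butoxide ((CH₃)₃CO⁻): pKₐ(t-BuOH) ≈ 18
amide anion (NH₂⁻): pKₐ(NH₃) ≈ 38
methyl carbanion (CH₃⁻): pKₐ(CH₄) ≈ 48
Reversing gives the worst-to-best order requested.

methyl carbanion (CH₃⁻) < amide anion (NH₂⁻) < tert-butoxide ((CH₃)₃CO⁻) < NR'₃ < SR'₂ < iodide (I⁻)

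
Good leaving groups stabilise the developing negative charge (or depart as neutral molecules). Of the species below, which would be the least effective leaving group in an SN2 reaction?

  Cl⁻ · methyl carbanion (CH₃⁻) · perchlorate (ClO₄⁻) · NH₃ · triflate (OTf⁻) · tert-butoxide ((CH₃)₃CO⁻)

methyl carbanion (CH₃⁻)

Rank by basicity of the departing species: weakest base leaves most easily.
triflate (OTf⁻): pKₐ(CF₃SO₃H (triflic acid)) ≈ -14
perchlorate (ClO₄⁻): pKₐ(HClO₄) ≈ -10
Cl⁻: pKₐ(HCl) ≈ -7
NH₃: pKₐ(NH₄⁺) ≈ 9.2
tert-butoxide ((CH₃)₃CO⁻): pKₐ(t-BuOH) ≈ 18
methyl carbanion (CH₃⁻): pKₐ(CH₄) ≈ 48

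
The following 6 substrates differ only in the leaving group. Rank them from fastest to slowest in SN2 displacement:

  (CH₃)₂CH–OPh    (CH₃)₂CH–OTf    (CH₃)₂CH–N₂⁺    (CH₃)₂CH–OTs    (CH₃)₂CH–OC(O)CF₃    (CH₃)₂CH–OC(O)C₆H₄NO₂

(CH₃)₂CH–N₂⁺ > (CH₃)₂CH–OTf > (CH₃)₂CH–OTs > (CH₃)₂CH–OC(O)CF₃ > (CH₃)₂CH–OC(O)C₆H₄NO₂ > (CH₃)₂CH–OPh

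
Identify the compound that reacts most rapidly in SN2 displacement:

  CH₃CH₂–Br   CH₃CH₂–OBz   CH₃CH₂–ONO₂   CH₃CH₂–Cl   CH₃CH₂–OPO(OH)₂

Identical carbon frameworks mean the comparison reduces to leaving-group quality.
A good leaving group is a weak base: the lower the pKₐ of its conjugate acid, the more readily it departs.
CH₃CH₂–Br loses Br⁻: pKₐ(HBr) ≈ -9
CH₃CH₂–Cl loses Cl⁻: pKₐ(HCl) ≈ -7
CH₃CH₂–ONO₂ loses NO₃⁻: pKₐ(HNO₃) ≈ -1.3
CH₃CH₂–OPO(OH)₂ loses H₂PO₄⁻: pKₐ(H₃PO₄) ≈ 2.1
CH₃CH₂–OBz loses PhCOO⁻: pKₐ(C₆H₅COOH) ≈ 4.2

CH₃CH₂–Br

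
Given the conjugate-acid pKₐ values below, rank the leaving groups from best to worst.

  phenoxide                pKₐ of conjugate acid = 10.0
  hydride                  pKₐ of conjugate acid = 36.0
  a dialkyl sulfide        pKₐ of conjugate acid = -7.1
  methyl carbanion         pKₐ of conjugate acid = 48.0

Lower conjugate-acid pKₐ ⇒ weaker base ⇒ better leaving group.
Sorting by the given values: a dialkyl sulfide (-7.1), phenoxide (10.0), hydride (36.0), methyl carbanion (48.0).

a dialkyl sulfide > phenoxide > hydride > methyl carbanion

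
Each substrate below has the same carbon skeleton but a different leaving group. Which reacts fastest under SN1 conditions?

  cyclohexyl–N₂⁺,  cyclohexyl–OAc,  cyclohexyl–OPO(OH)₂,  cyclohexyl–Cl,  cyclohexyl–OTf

cyclohexyl–N₂⁺

With the same alkyl group throughout, only the leaving group differentiates the rates.
A good leaving group is a weak base: the lower the pKₐ of its conjugate acid, the more readily it departs.
cyclohexyl–N₂⁺ loses N₂: no meaningful conjugate acid; N₂ departs as an exceptionally stable neutral molecule
cyclohexyl–OTf loses OTf⁻: pKₐ(CF₃SO₃H (triflic acid)) ≈ -14
cyclohexyl–Cl loses Cl⁻: pKₐ(HCl) ≈ -7
cyclohexyl–OPO(OH)₂ loses H₂PO₄⁻: pKₐ(H₃PO₄) ≈ 2.1
cyclohexyl–OAc loses AcO⁻: pKₐ(CH₃COOH) ≈ 4.8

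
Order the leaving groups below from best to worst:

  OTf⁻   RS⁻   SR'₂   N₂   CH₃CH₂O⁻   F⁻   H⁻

N₂ > OTf⁻ > SR'₂ > F⁻ > RS⁻ > CH₃CH₂O⁻ > H⁻

Rank by basicity of the departing species: weakest base leaves most easily.
N₂: no meaningful conjugate acid; N₂ departs as an exceptionally stable neutral molecule
OTf⁻: pKₐ(CF₃SO₃H (triflic acid)) ≈ -14 — charge spread over three oxygens and a CF₃ group; the premier leaving group in synthesis
SR'₂: pKₐ(R'₂SH⁺) ≈ -7 — neutral; leaves from a sulfonium salt (R–SR'₂⁺)
F⁻: pKₐ(HF) ≈ 3.2
RS⁻: pKₐ(RSH (a thiol)) ≈ 10.5
CH₃CH₂O⁻: pKₐ(CH₃CH₂OH) ≈ 16
H⁻: pKₐ(H₂) ≈ 36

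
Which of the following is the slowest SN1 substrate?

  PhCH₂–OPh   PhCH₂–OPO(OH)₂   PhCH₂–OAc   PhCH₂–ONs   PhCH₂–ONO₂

PhCH₂–OPh

Same R in every case — rank the leaving groups.
Leaving-group ability tracks the stability of the departed species; conjugate-acid pKₐ is the usual yardstick (lower pKₐ → better LG).
PhCH₂–ONs loses ONs⁻: pKₐ(p-O₂NC₆H₄SO₃H) ≈ -3.5
PhCH₂–ONO₂ loses NO₃⁻: pKₐ(HNO₃) ≈ -1.3
PhCH₂–OPO(OH)₂ loses H₂PO₄⁻: pKₐ(H₃PO₄) ≈ 2.1
PhCH₂–OAc loses AcO⁻: pKₐ(CH₃COOH) ≈ 4.8
PhCH₂–OPh loses PhO⁻: pKₐ(C₆H₅OH (phenol)) ≈ 10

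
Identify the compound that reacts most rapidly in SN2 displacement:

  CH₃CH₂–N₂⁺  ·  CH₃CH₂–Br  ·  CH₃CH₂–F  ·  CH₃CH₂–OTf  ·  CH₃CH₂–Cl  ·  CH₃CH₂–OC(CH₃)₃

Identical carbon frameworks mean the comparison reduces to leaving-group quality.
A good leaving group is a weak base: the lower the pKₐ of its conjugate acid, the more readily it departs.
CH₃CH₂–N₂⁺ loses N₂: no meaningful conjugate acid; N₂ departs as an exceptionally stable neutral molecule
CH₃CH₂–OTf loses OTf⁻: pKₐ(CF₃SO₃H (triflic acid)) ≈ -14
CH₃CH₂–Br loses Br⁻: pKₐ(HBr) ≈ -9
CH₃CH₂–Cl loses Cl⁻: pKₐ(HCl) ≈ -7
CH₃CH₂–F loses F⁻: pKₐ(HF) ≈ 3.2
CH₃CH₂–OC(CH₃)₃ loses (CH₃)₃CO⁻: pKₐ(t-BuOH) ≈ 18

CH₃CH₂–N₂⁺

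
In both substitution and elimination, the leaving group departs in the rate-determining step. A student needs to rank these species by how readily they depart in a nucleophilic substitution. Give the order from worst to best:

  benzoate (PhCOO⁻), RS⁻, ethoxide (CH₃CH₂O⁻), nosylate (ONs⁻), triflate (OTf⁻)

ethoxide (CH₃CH₂O⁻) < RS⁻ < benzoate (PhCOO⁻) < nosylate (ONs⁻) < triflate (OTf⁻)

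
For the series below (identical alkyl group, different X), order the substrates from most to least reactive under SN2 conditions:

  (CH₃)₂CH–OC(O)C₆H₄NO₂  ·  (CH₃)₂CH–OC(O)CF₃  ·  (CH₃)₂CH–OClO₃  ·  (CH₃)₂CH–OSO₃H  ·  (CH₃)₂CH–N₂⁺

(CH₃)₂CH–N₂⁺ > (CH₃)₂CH–OClO₃ > (CH₃)₂CH–OSO₃H > (CH₃)₂CH–OC(O)CF₃ > (CH₃)₂CH–OC(O)C₆H₄NO₂

The skeletons are identical, so relative rate is governed entirely by leaving-group ability.
The more stable X⁻ (or X) is on its own — i.e. the weaker a base it is — the better a leaving group it makes.
(CH₃)₂CH–N₂⁺ loses N₂: no meaningful conjugate acid; N₂ departs as an exceptionally stable neutral molecule
(CH₃)₂CH–OClO₃ loses ClO₄⁻: pKₐ(HClO₄) ≈ -10
(CH₃)₂CH–OSO₃H loses HSO₄⁻: pKₐ(H₂SO₄) ≈ -3
(CH₃)₂CH–OC(O)CF₃ loses CF₃COO⁻: pKₐ(CF₃COOH) ≈ 0.2
(CH₃)₂CH–OC(O)C₆H₄NO₂ loses p-O₂N–C₆H₄–COO⁻: pKₐ(p-nitrobenzoic acid) ≈ 3.4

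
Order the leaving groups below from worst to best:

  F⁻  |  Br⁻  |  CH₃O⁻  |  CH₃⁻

CH₃⁻ < CH₃O⁻ < F⁻ < Br⁻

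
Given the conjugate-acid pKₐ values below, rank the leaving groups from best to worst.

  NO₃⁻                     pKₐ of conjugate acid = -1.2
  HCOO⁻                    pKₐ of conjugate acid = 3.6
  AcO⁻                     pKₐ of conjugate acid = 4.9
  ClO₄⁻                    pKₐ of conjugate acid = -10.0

ClO₄⁻ > NO₃⁻ > HCOO⁻ > AcO⁻

Lower conjugate-acid pKₐ ⇒ weaker base ⇒ better leaving group.
Sorting by the given values: ClO₄⁻ (-10.0), NO₃⁻ (-1.2), HCOO⁻ (3.6), AcO⁻ (4.9).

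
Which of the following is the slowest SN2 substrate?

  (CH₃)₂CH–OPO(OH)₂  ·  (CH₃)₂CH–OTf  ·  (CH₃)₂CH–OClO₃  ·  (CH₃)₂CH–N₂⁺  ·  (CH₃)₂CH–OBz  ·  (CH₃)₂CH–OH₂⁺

The skeletons are identical, so relative rate is governed entirely by leaving-group ability.
Rank by basicity of the departing species: weakest base leaves most easily.
(CH₃)₂CH–N₂⁺ loses N₂: no meaningful conjugate acid; N₂ departs as an exceptionally stable neutral molecule
(CH₃)₂CH–OTf loses OTf⁻: pKₐ(CF₃SO₃H (triflic acid)) ≈ -14
(CH₃)₂CH–OClO₃ loses ClO₄⁻: pKₐ(HClO₄) ≈ -10
(CH₃)₂CH–OH₂⁺ loses H₂O: pKₐ(H₃O⁺) ≈ -1.7
(CH₃)₂CH–OPO(OH)₂ loses H₂PO₄⁻: pKₐ(H₃PO₄) ≈ 2.1
(CH₃)₂CH–OBz loses PhCOO⁻: pKₐ(C₆H₅COOH) ≈ 4.2

(CH₃)₂CH–OBz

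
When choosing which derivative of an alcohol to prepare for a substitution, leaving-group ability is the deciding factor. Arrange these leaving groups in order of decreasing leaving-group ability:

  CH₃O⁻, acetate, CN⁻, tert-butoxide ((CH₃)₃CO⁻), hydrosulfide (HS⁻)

Rank by basicity of the departing species: weakest base leaves most easily.
acetate: pKₐ(CH₃COOH) ≈ 4.8
hydrosulfide (HS⁻): pKₐ(H₂S) ≈ 7
CN⁻: pKₐ(HCN) ≈ 9.2
CH₃O⁻: pKₐ(CH₃OH) ≈ 15.5
tert-butoxide ((CH₃)₃CO⁻): pKₐ(t-BuOH) ≈ 18

acetate > hydrosulfide (HS⁻) > CN⁻ > CH₃O⁻ > tert-butoxide ((CH₃)₃CO⁻)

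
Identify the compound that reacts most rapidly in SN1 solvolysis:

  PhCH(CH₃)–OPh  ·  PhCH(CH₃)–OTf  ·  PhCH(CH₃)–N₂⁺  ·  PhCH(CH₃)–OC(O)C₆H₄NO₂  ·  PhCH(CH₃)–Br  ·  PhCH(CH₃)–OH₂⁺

PhCH(CH₃)–N₂⁺

The skeletons are identical, so relative rate is governed entirely by leaving-group ability.
A good leaving group is a weak base: the lower the pKₐ of its conjugate acid, the more readily it departs.
PhCH(CH₃)–N₂⁺ loses N₂: no meaningful conjugate acid; N₂ departs as an exceptionally stable neutral molecule
PhCH(CH₃)–OTf loses OTf⁻: pKₐ(CF₃SO₃H (triflic acid)) ≈ -14
PhCH(CH₃)–Br loses Br⁻: pKₐ(HBr) ≈ -9
PhCH(CH₃)–OH₂⁺ loses H₂O: pKₐ(H₃O⁺) ≈ -1.7
PhCH(CH₃)–OC(O)C₆H₄NO₂ loses p-O₂N–C₆H₄–COO⁻: pKₐ(p-nitrobenzoic acid) ≈ 3.4
PhCH(CH₃)–OPh loses PhO⁻: pKₐ(C₆H₅OH (phenol)) ≈ 10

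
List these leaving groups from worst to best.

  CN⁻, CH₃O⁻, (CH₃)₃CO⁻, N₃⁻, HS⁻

A good leaving group is a weak base: the lower the pKₐ of its conjugate acid, the more readily it departs.
N₃⁻: pKₐ(HN₃) ≈ 4.7 — linear, resonance-stabilised
HS⁻: pKₐ(H₂S) ≈ 7 — larger and more polarisable than the oxygen analogue
CN⁻: pKₐ(HCN) ≈ 9.2 — sp carbon stabilises the charge somewhat, but still a poor LG
CH₃O⁻: pKₐ(CH₃OH) ≈ 15.5 — strong base; alkoxides do not leave unassisted
(CH₃)₃CO⁻: pKₐ(t-BuOH) ≈ 18
The question asks for worst first, so the sequence is read in increasing leaving-group ability.

(CH₃)₃CO⁻ < CH₃O⁻ < CN⁻ < HS⁻ < N₃⁻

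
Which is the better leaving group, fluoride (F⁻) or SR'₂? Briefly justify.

SR'₂

SR'₂ is the better leaving group.
pKₐ(R'₂SH⁺) ≈ -7 versus pKₐ(HF) ≈ 3.2: SR'₂ is the much weaker base.
Neutral; leaves from a sulfonium salt (R–SR'₂⁺).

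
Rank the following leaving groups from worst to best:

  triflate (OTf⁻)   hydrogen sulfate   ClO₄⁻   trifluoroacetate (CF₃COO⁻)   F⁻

The more stable X⁻ (or X) is on its own — i.e. the weaker a base it is — the better a leaving group it makes.
triflate (OTf⁻): pKₐ(CF₃SO₃H (triflic acid)) ≈ -14
ClO₄⁻: pKₐ(HClO₄) ≈ -10
hydrogen sulfate: pKₐ(H₂SO₄) ≈ -3
trifluoroacetate (CF₃COO⁻): pKₐ(CF₃COOH) ≈ 0.2
F⁻: pKₐ(HF) ≈ 3.2
Reversing gives the worst-to-best order requested.

F⁻ < trifluoroacetate (CF₃COO⁻) < hydrogen sulfate < ClO₄⁻ < triflate (OTf⁻)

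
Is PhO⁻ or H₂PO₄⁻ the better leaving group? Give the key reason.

H₂PO₄⁻ is the better leaving group.
pKₐ(H₃PO₄) ≈ 2.1 versus pKₐ(C₆H₅OH (phenol)) ≈ 10: H₂PO₄⁻ is the much weaker base.
Moderate base; biological leaving group after further activation.

H₂PO₄⁻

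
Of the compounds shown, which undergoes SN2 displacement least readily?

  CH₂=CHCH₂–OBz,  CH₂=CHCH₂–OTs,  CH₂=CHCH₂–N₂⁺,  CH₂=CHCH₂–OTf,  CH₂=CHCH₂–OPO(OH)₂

Identical carbon frameworks mean the comparison reduces to leaving-group quality.
Rank by basicity of the departing species: weakest base leaves most easily.
CH₂=CHCH₂–N₂⁺ loses N₂: no meaningful conjugate acid; N₂ departs as an exceptionally stable neutral molecule
CH₂=CHCH₂–OTf loses OTf⁻: pKₐ(CF₃SO₃H (triflic acid)) ≈ -14
CH₂=CHCH₂–OTs loses OTs⁻: pKₐ(p-CH₃C₆H₄SO₃H (TsOH)) ≈ -2.8
CH₂=CHCH₂–OPO(OH)₂ loses H₂PO₄⁻: pKₐ(H₃PO₄) ≈ 2.1
CH₂=CHCH₂–OBz loses PhCOO⁻: pKₐ(C₆H₅COOH) ≈ 4.2

CH₂=CHCH₂–OBz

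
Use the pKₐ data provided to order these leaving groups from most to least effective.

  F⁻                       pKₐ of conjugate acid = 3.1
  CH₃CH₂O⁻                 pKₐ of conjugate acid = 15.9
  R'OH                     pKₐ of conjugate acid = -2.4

R'OH > F⁻ > CH₃CH₂O⁻

Lower conjugate-acid pKₐ ⇒ weaker base ⇒ better leaving group.
Sorting by the given values: R'OH (-2.4), F⁻ (3.1), CH₃CH₂O⁻ (15.9).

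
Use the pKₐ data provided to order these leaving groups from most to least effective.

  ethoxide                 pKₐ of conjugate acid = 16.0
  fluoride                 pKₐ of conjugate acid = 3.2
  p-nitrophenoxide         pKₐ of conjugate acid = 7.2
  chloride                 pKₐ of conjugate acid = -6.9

Lower conjugate-acid pKₐ ⇒ weaker base ⇒ better leaving group.
Sorting by the given values: chloride (-6.9), fluoride (3.2), p-nitrophenoxide (7.2), ethoxide (16.0).

chloride > fluoride > p-nitrophenoxide > ethoxide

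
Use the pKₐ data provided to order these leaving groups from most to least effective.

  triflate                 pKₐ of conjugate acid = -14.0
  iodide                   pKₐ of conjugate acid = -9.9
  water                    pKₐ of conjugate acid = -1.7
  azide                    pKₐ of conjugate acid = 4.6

triflate > iodide > water > azide

Lower conjugate-acid pKₐ ⇒ weaker base ⇒ better leaving group.
Sorting by the given values: triflate (-14.0), iodide (-9.9), water (-1.7), azide (4.6).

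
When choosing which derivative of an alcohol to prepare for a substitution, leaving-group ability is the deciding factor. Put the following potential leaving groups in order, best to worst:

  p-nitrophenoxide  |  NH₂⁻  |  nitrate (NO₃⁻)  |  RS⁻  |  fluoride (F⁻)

nitrate (NO₃⁻) > fluoride (F⁻) > p-nitrophenoxide > RS⁻ > NH₂⁻

Leaving-group ability tracks the stability of the departed species; conjugate-acid pKₐ is the usual yardstick (lower pKₐ → better LG).
nitrate (NO₃⁻): pKₐ(HNO₃) ≈ -1.3
fluoride (F⁻): pKₐ(HF) ≈ 3.2
p-nitrophenoxide: pKₐ(p-nitrophenol) ≈ 7.2
RS⁻: pKₐ(RSH (a thiol)) ≈ 10.5
NH₂⁻: pKₐ(NH₃) ≈ 38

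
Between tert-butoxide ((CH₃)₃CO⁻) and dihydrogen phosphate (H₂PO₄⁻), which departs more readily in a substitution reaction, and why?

dihydrogen phosphate (H₂PO₄⁻) is the better leaving group.
pKₐ(H₃PO₄) ≈ 2.1 versus pKₐ(t-BuOH) ≈ 18: dihydrogen phosphate (H₂PO₄⁻) is the much weaker base.
Moderate base; biological leaving group after further activation.

dihydrogen phosphate (H₂PO₄⁻)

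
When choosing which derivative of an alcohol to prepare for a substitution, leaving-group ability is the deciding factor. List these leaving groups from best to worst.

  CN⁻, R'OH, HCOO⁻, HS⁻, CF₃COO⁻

R'OH > CF₃COO⁻ > HCOO⁻ > HS⁻ > CN⁻

Rank by basicity of the departing species: weakest base leaves most easily.
R'OH: pKₐ(R'OH₂⁺) ≈ -2.4
CF₃COO⁻: pKₐ(CF₃COOH) ≈ 0.2 — strongly electron-withdrawing CF₃ stabilises the carboxylate
HCOO⁻: pKₐ(HCOOH) ≈ 3.8 — resonance-stabilised carboxylate
HS⁻: pKₐ(H₂S) ≈ 7 — larger and more polarisable than the oxygen analogue
CN⁻: pKₐ(HCN) ≈ 9.2 — sp carbon stabilises the charge somewhat, but still a poor LG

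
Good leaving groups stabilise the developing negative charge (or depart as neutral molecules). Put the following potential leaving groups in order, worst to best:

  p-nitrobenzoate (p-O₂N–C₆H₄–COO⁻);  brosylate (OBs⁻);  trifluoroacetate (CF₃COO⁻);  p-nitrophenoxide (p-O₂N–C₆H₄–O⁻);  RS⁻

RS⁻ < p-nitrophenoxide (p-O₂N–C₆H₄–O⁻) < p-nitrobenzoate (p-O₂N–C₆H₄–COO⁻) < trifluoroacetate (CF₃COO⁻) < brosylate (OBs⁻)

brosylate (OBs⁻): pKₐ(p-BrC₆H₄SO₃H) ≈ -2.8
trifluoroacetate (CF₃COO⁻): pKₐ(CF₃COOH) ≈ 0.2
p-nitrobenzoate (p-O₂N–C₆H₄–COO⁻): pKₐ(p-nitrobenzoic acid) ≈ 3.4
p-nitrophenoxide (p-O₂N–C₆H₄–O⁻): pKₐ(p-nitrophenol) ≈ 7.2
RS⁻: pKₐ(RSH (a thiol)) ≈ 10.5
The question asks for worst first, so the sequence is read in increasing leaving-group ability.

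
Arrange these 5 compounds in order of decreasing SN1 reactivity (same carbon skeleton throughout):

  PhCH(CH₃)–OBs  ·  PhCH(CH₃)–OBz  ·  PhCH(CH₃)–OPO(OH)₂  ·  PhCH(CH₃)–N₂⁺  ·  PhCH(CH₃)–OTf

Identical carbon frameworks mean the comparison reduces to leaving-group quality.
Rank by basicity of the departing species: weakest base leaves most easily.
PhCH(CH₃)–N₂⁺ loses N₂: no meaningful conjugate acid; N₂ departs as an exceptionally stable neutral molecule
PhCH(CH₃)–OTf loses OTf⁻: pKₐ(CF₃SO₃H (triflic acid)) ≈ -14
PhCH(CH₃)–OBs loses OBs⁻: pKₐ(p-BrC₆H₄SO₃H) ≈ -2.8
PhCH(CH₃)–OPO(OH)₂ loses H₂PO₄⁻: pKₐ(H₃PO₄) ≈ 2.1
PhCH(CH₃)–OBz loses PhCOO⁻: pKₐ(C₆H₅COOH) ≈ 4.2

PhCH(CH₃)–N₂⁺ > PhCH(CH₃)–OTf > PhCH(CH₃)–OBs > PhCH(CH₃)–OPO(OH)₂ > PhCH(CH₃)–OBz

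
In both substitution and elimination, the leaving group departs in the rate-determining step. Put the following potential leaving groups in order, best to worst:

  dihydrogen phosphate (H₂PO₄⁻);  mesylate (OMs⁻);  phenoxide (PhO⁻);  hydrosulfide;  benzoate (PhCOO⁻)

A good leaving group is a weak base: the lower the pKₐ of its conjugate acid, the more readily it departs.
mesylate (OMs⁻): pKₐ(CH₃SO₃H (MsOH)) ≈ -1.9 — resonance-delocalised alkanesulfonate
dihydrogen phosphate (H₂PO₄⁻): pKₐ(H₃PO₄) ≈ 2.1
benzoate (PhCOO⁻): pKₐ(C₆H₅COOH) ≈ 4.2
hydrosulfide: pKₐ(H₂S) ≈ 7 — larger and more polarisable than the oxygen analogue
phenoxide (PhO⁻): pKₐ(C₆H₅OH (phenol)) ≈ 10 — resonance into the ring helps, but still a poor LG

mesylate (OMs⁻) > dihydrogen phosphate (H₂PO₄⁻) > benzoate (PhCOO⁻) > hydrosulfide > phenoxide (PhO⁻)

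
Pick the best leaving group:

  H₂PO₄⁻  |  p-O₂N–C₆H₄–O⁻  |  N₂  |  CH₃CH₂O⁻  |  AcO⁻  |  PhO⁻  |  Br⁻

Leaving-group ability tracks the stability of the departed species; conjugate-acid pKₐ is the usual yardstick (lower pKₐ → better LG).
N₂: no meaningful conjugate acid; N₂ departs as an exceptionally stable neutral molecule
Br⁻: pKₐ(HBr) ≈ -9
H₂PO₄⁻: pKₐ(H₃PO₄) ≈ 2.1
AcO⁻: pKₐ(CH₃COOH) ≈ 4.8
p-O₂N–C₆H₄–O⁻: pKₐ(p-nitrophenol) ≈ 7.2
PhO⁻: pKₐ(C₆H₅OH (phenol)) ≈ 10
CH₃CH₂O⁻: pKₐ(CH₃CH₂OH) ≈ 16

N₂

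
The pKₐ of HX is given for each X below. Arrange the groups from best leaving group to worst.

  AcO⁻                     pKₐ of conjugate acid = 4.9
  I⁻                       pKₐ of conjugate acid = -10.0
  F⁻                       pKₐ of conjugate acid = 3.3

I⁻ > F⁻ > AcO⁻

Lower conjugate-acid pKₐ ⇒ weaker base ⇒ better leaving group.
Sorting by the given values: I⁻ (-10.0), F⁻ (3.3), AcO⁻ (4.9).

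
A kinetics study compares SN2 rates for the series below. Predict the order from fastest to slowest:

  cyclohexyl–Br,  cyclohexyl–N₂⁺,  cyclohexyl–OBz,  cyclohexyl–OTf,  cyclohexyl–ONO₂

Identical carbon frameworks mean the comparison reduces to leaving-group quality.
The more stable X⁻ (or X) is on its own — i.e. the weaker a base it is — the better a leaving group it makes.
cyclohexyl–N₂⁺ loses N₂: no meaningful conjugate acid; N₂ departs as an exceptionally stable neutral molecule
cyclohexyl–OTf loses OTf⁻: pKₐ(CF₃SO₃H (triflic acid)) ≈ -14
cyclohexyl–Br loses Br⁻: pKₐ(HBr) ≈ -9
cyclohexyl–ONO₂ loses NO₃⁻: pKₐ(HNO₃) ≈ -1.3
cyclohexyl–OBz loses PhCOO⁻: pKₐ(C₆H₅COOH) ≈ 4.2

cyclohexyl–N₂⁺ > cyclohexyl–OTf > cyclohexyl–Br > cyclohexyl–ONO₂ > cyclohexyl–OBz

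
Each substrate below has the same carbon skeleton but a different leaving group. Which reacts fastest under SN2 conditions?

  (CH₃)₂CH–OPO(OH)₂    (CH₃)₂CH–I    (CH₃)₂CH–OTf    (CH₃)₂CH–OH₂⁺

(CH₃)₂CH–OTf

Same R in every case — rank the leaving groups.
The more stable X⁻ (or X) is on its own — i.e. the weaker a base it is — the better a leaving group it makes.
(CH₃)₂CH–OTf loses OTf⁻: pKₐ(CF₃SO₃H (triflic acid)) ≈ -14
(CH₃)₂CH–I loses I⁻: pKₐ(HI) ≈ -10
(CH₃)₂CH–OH₂⁺ loses H₂O: pKₐ(H₃O⁺) ≈ -1.7
(CH₃)₂CH–OPO(OH)₂ loses H₂PO₄⁻: pKₐ(H₃PO₄) ≈ 2.1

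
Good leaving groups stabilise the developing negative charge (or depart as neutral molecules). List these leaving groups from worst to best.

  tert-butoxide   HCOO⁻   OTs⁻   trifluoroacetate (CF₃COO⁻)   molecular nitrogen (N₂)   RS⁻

tert-butoxide < RS⁻ < HCOO⁻ < trifluoroacetate (CF₃COO⁻) < OTs⁻ < molecular nitrogen (N₂)

The more stable X⁻ (or X) is on its own — i.e. the weaker a base it is — the better a leaving group it makes.
molecular nitrogen (N₂): no meaningful conjugate acid; N₂ departs as an exceptionally stable neutral molecule
OTs⁻: pKₐ(p-CH₃C₆H₄SO₃H (TsOH)) ≈ -2.8
trifluoroacetate (CF₃COO⁻): pKₐ(CF₃COOH) ≈ 0.2 — strongly electron-withdrawing CF₃ stabilises the carboxylate
HCOO⁻: pKₐ(HCOOH) ≈ 3.8
RS⁻: pKₐ(RSH (a thiol)) ≈ 10.5
tert-butoxide: pKₐ(t-BuOH) ≈ 18
Reversing gives the worst-to-best order requested.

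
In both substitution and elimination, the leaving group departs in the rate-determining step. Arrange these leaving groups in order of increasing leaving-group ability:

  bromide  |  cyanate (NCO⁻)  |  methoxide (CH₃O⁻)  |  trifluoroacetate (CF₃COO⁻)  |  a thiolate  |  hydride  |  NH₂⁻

A good leaving group is a weak base: the lower the pKₐ of its conjugate acid, the more readily it departs.
bromide: pKₐ(HBr) ≈ -9
trifluoroacetate (CF₃COO⁻): pKₐ(CF₃COOH) ≈ 0.2
cyanate (NCO⁻): pKₐ(HOCN) ≈ 3.5
a thiolate: pKₐ(RSH (a thiol)) ≈ 10.5
methoxide (CH₃O⁻): pKₐ(CH₃OH) ≈ 15.5
hydride: pKₐ(H₂) ≈ 36
NH₂⁻: pKₐ(NH₃) ≈ 38
The question asks for worst first, so the sequence is read in increasing leaving-group ability.

NH₂⁻ < hydride < methoxide (CH₃O⁻) < a thiolate < cyanate (NCO⁻) < trifluoroacetate (CF₃COO⁻) < bromide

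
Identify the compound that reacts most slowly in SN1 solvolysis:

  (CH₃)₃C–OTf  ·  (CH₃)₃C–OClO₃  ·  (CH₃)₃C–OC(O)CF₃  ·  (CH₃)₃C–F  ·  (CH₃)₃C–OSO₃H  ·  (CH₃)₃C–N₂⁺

(CH₃)₃C–F

With the same alkyl group throughout, only the leaving group differentiates the rates.
Leaving-group ability tracks the stability of the departed species; conjugate-acid pKₐ is the usual yardstick (lower pKₐ → better LG).
(CH₃)₃C–N₂⁺ loses N₂: no meaningful conjugate acid; N₂ departs as an exceptionally stable neutral molecule
(CH₃)₃C–OTf loses OTf⁻: pKₐ(CF₃SO₃H (triflic acid)) ≈ -14
(CH₃)₃C–OClO₃ loses ClO₄⁻: pKₐ(HClO₄) ≈ -10
(CH₃)₃C–OSO₃H loses HSO₄⁻: pKₐ(H₂SO₄) ≈ -3
(CH₃)₃C–OC(O)CF₃ loses CF₃COO⁻: pKₐ(CF₃COOH) ≈ 0.2
(CH₃)₃C–F loses F⁻: pKₐ(HF) ≈ 3.2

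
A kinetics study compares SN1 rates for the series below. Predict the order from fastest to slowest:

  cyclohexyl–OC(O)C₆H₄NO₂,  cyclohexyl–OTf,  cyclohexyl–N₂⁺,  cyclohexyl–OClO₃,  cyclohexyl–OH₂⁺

Same R in every case — rank the leaving groups.
Rank by basicity of the departing species: weakest base leaves most easily.
cyclohexyl–N₂⁺ loses N₂: no meaningful conjugate acid; N₂ departs as an exceptionally stable neutral molecule
cyclohexyl–OTf loses OTf⁻: pKₐ(CF₃SO₃H (triflic acid)) ≈ -14
cyclohexyl–OClO₃ loses ClO₄⁻: pKₐ(HClO₄) ≈ -10
cyclohexyl–OH₂⁺ loses H₂O: pKₐ(H₃O⁺) ≈ -1.7
cyclohexyl–OC(O)C₆H₄NO₂ loses p-O₂N–C₆H₄–COO⁻: pKₐ(p-nitrobenzoic acid) ≈ 3.4

cyclohexyl–N₂⁺ > cyclohexyl–OTf > cyclohexyl–OClO₃ > cyclohexyl–OH₂⁺ > cyclohexyl–OC(O)C₆H₄NO₂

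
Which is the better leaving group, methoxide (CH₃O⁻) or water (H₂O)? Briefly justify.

water (H₂O) is the better leaving group.
pKₐ(H₃O⁺) ≈ -1.7 versus pKₐ(CH₃OH) ≈ 15.5: water (H₂O) is the much weaker base.
Neutral; leaves from a protonated alcohol (R–OH₂⁺).

water (H₂O)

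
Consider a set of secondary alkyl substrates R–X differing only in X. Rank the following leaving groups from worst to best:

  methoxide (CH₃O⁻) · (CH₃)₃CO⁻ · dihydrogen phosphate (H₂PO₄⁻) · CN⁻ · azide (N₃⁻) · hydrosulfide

(CH₃)₃CO⁻ < methoxide (CH₃O⁻) < CN⁻ < hydrosulfide < azide (N₃⁻) < dihydrogen phosphate (H₂PO₄⁻)

dihydrogen phosphate (H₂PO₄⁻): pKₐ(H₃PO₄) ≈ 2.1
azide (N₃⁻): pKₐ(HN₃) ≈ 4.7 — linear, resonance-stabilised
hydrosulfide: pKₐ(H₂S) ≈ 7 — larger and more polarisable than the oxygen analogue
CN⁻: pKₐ(HCN) ≈ 9.2
methoxide (CH₃O⁻): pKₐ(CH₃OH) ≈ 15.5
(CH₃)₃CO⁻: pKₐ(t-BuOH) ≈ 18 — bulky, strongly basic alkoxide
Reversing gives the worst-to-best order requested.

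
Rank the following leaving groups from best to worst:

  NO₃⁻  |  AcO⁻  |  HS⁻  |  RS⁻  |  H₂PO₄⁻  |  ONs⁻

ONs⁻ > NO₃⁻ > H₂PO₄⁻ > AcO⁻ > HS⁻ > RS⁻

ONs⁻: pKₐ(p-O₂NC₆H₄SO₃H) ≈ -3.5
NO₃⁻: pKₐ(HNO₃) ≈ -1.3 — resonance-delocalised over three oxygens
H₂PO₄⁻: pKₐ(H₃PO₄) ≈ 2.1
AcO⁻: pKₐ(CH₃COOH) ≈ 4.8 — resonance-stabilised but still a weak base
HS⁻: pKₐ(H₂S) ≈ 7
RS⁻: pKₐ(RSH (a thiol)) ≈ 10.5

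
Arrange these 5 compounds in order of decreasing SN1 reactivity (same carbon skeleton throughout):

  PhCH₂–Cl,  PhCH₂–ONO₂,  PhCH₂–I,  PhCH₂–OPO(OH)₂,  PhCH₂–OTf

With the same alkyl group throughout, only the leaving group differentiates the rates.
A good leaving group is a weak base: the lower the pKₐ of its conjugate acid, the more readily it departs.
PhCH₂–OTf loses OTf⁻: pKₐ(CF₃SO₃H (triflic acid)) ≈ -14
PhCH₂–I loses I⁻: pKₐ(HI) ≈ -10
PhCH₂–Cl loses Cl⁻: pKₐ(HCl) ≈ -7
PhCH₂–ONO₂ loses NO₃⁻: pKₐ(HNO₃) ≈ -1.3
PhCH₂–OPO(OH)₂ loses H₂PO₄⁻: pKₐ(H₃PO₄) ≈ 2.1

PhCH₂–OTf > PhCH₂–I > PhCH₂–Cl > PhCH₂–ONO₂ > PhCH₂–OPO(OH)₂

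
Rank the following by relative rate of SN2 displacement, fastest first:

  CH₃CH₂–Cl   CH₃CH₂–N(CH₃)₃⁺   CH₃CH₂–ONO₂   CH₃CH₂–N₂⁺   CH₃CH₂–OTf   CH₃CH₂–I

Identical carbon frameworks mean the comparison reduces to leaving-group quality.
A good leaving group is a weak base: the lower the pKₐ of its conjugate acid, the more readily it departs.
CH₃CH₂–N₂⁺ loses N₂: no meaningful conjugate acid; N₂ departs as an exceptionally stable neutral molecule
CH₃CH₂–OTf loses OTf⁻: pKₐ(CF₃SO₃H (triflic acid)) ≈ -14
CH₃CH₂–I loses I⁻: pKₐ(HI) ≈ -10
CH₃CH₂–Cl loses Cl⁻: pKₐ(HCl) ≈ -7
CH₃CH₂–ONO₂ loses NO₃⁻: pKₐ(HNO₃) ≈ -1.3
CH₃CH₂–N(CH₃)₃⁺ loses NR'₃: pKₐ(R'₃NH⁺) ≈ 10.7

CH₃CH₂–N₂⁺ > CH₃CH₂–OTf > CH₃CH₂–I > CH₃CH₂–Cl > CH₃CH₂–ONO₂ > CH₃CH₂–N(CH₃)₃⁺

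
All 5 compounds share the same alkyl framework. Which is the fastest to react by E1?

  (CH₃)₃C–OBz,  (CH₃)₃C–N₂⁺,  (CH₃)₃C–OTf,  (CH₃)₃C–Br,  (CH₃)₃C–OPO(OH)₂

(CH₃)₃C–N₂⁺

Identical carbon frameworks mean the comparison reduces to leaving-group quality.
The more stable X⁻ (or X) is on its own — i.e. the weaker a base it is — the better a leaving group it makes.
(CH₃)₃C–N₂⁺ loses N₂: no meaningful conjugate acid; N₂ departs as an exceptionally stable neutral molecule
(CH₃)₃C–OTf loses OTf⁻: pKₐ(CF₃SO₃H (triflic acid)) ≈ -14
(CH₃)₃C–Br loses Br⁻: pKₐ(HBr) ≈ -9
(CH₃)₃C–OPO(OH)₂ loses H₂PO₄⁻: pKₐ(H₃PO₄) ≈ 2.1
(CH₃)₃C–OBz loses PhCOO⁻: pKₐ(C₆H₅COOH) ≈ 4.2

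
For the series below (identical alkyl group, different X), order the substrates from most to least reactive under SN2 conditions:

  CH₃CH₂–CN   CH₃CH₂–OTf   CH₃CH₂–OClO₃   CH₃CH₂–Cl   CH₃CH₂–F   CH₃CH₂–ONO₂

CH₃CH₂–OTf > CH₃CH₂–OClO₃ > CH₃CH₂–Cl > CH₃CH₂–ONO₂ > CH₃CH₂–F > CH₃CH₂–CN

Identical carbon frameworks mean the comparison reduces to leaving-group quality.
Rank by basicity of the departing species: weakest base leaves most easily.
CH₃CH₂–OTf loses OTf⁻: pKₐ(CF₃SO₃H (triflic acid)) ≈ -14
CH₃CH₂–OClO₃ loses ClO₄⁻: pKₐ(HClO₄) ≈ -10
CH₃CH₂–Cl loses Cl⁻: pKₐ(HCl) ≈ -7
CH₃CH₂–ONO₂ loses NO₃⁻: pKₐ(HNO₃) ≈ -1.3
CH₃CH₂–F loses F⁻: pKₐ(HF) ≈ 3.2
CH₃CH₂–CN loses CN⁻: pKₐ(HCN) ≈ 9.2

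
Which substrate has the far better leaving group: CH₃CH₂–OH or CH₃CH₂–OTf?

From CH₃CH₂–OH the departing group would be OH⁻ (pKₐ(H₂O) ≈ 15.7). Strong base; essentially never leaves without prior activation.
From CH₃CH₂–OTf the leaving group is OTf⁻ (pKₐ(CF₃SO₃H (triflic acid)) ≈ -14). Charge spread over three oxygens and a CF₃ group; the premier leaving group in synthesis.
(In practice CH₃CH₂–OTf is made from CH₃CH₂–OH by treatment with Tf₂O / 2,6-lutidine, converting the hydroxyl into a triflate.)

CH₃CH₂–OTf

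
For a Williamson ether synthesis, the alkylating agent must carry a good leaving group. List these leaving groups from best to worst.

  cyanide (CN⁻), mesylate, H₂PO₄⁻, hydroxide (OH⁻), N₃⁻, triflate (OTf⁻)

Leaving-group ability tracks the stability of the departed species; conjugate-acid pKₐ is the usual yardstick (lower pKₐ → better LG).
triflate (OTf⁻): pKₐ(CF₃SO₃H (triflic acid)) ≈ -14
mesylate: pKₐ(CH₃SO₃H (MsOH)) ≈ -1.9 — resonance-delocalised alkanesulfonate
H₂PO₄⁻: pKₐ(H₃PO₄) ≈ 2.1 — moderate base; biological leaving group after further activation
N₃⁻: pKₐ(HN₃) ≈ 4.7 — linear, resonance-stabilised
cyanide (CN⁻): pKₐ(HCN) ≈ 9.2 — sp carbon stabilises the charge somewhat, but still a poor LG
hydroxide (OH⁻): pKₐ(H₂O) ≈ 15.7 — strong base; essentially never leaves without prior activation

triflate (OTf⁻) > mesylate > H₂PO₄⁻ > N₃⁻ > cyanide (CN⁻) > hydroxide (OH⁻)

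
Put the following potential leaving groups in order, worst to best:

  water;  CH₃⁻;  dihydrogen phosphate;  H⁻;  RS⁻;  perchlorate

The more stable X⁻ (or X) is on its own — i.e. the weaker a base it is — the better a leaving group it makes.
perchlorate: pKₐ(HClO₄) ≈ -10
water: pKₐ(H₃O⁺) ≈ -1.7
dihydrogen phosphate: pKₐ(H₃PO₄) ≈ 2.1 — moderate base; biological leaving group after further activation
RS⁻: pKₐ(RSH (a thiol)) ≈ 10.5 — moderately basic; rarely leaves without activation
H⁻: pKₐ(H₂) ≈ 36 — extremely strong base; leaves only in special hydride-transfer contexts
CH₃⁻: pKₐ(CH₄) ≈ 48 — unstabilised carbanion; the worst conceivable leaving group
Reversing gives the worst-to-best order requested.

CH₃⁻ < H⁻ < RS⁻ < dihydrogen phosphate < water < perchlorate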